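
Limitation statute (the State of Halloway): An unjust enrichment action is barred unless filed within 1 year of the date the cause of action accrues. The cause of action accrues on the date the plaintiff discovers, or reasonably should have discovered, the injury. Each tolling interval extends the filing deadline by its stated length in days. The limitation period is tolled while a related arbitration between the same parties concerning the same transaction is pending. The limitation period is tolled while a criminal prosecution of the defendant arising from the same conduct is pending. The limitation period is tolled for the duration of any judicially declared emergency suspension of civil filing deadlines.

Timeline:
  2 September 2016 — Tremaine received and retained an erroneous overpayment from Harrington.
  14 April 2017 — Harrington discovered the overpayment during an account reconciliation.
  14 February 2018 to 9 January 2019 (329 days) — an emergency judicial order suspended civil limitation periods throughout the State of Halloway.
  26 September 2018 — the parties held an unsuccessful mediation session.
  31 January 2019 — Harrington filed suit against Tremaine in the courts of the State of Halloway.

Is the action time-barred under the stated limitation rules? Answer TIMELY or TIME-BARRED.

TIMELY

Under the discovery rule, the claim accrued on 14 April 2017, when Harrington discovered the injury — not on the 2 September 2016 date of the underlying act.
1 year from 14 April 2017 is 14 April 2018.
Because the emergency suspension of filing deadlines ran from 14 February 2018 to 9 January 2019, the deadline is extended by 329 days to 9 March 2019.
None of the other events listed affects the running of the period under the stated rules.
The 31 January 2019 filing precedes the 9 March 2019 deadline; the claim is timely.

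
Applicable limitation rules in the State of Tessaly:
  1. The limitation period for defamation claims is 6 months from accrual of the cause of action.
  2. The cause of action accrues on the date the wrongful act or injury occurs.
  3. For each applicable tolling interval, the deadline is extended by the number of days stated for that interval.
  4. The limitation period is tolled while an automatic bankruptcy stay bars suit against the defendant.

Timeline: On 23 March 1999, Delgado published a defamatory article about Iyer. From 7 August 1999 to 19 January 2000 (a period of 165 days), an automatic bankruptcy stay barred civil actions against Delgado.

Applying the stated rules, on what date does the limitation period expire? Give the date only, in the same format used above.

The limitation period began to run on 23 March 1999.
The untolled deadline — 6 months after 23 March 1999 — is 23 September 1999.
The period was tolled for 165 days by the automatic bankruptcy stay (7 August 1999 to 19 January 2000), pushing the deadline to 6 March 2000.

6 March 2000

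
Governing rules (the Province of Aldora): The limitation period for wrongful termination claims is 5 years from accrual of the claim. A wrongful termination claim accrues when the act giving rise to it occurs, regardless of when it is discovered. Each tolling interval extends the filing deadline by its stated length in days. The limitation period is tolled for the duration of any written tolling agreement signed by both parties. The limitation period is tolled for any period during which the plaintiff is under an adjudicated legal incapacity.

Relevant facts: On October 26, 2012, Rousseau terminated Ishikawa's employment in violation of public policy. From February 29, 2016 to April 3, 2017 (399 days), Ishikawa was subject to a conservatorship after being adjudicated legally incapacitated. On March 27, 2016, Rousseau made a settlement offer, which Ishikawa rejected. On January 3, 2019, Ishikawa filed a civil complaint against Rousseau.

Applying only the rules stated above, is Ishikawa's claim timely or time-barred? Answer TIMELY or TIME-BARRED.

The claim accrued on October 26, 2012, when the wrongful act occurred.
Adding the 5 years base period to October 26, 2012 gives a deadline of October 26, 2017, before any tolling.
The plaintiff's legal incapacity from February 29, 2016 to April 3, 2017 tolled the period for 399 days, extending the deadline to November 29, 2018.
The other events in the timeline have no effect on the limitation period under the stated rules.
Ishikawa filed on January 3, 2019, after the November 29, 2018 deadline, so the action is time-barred.

TIME-BARRED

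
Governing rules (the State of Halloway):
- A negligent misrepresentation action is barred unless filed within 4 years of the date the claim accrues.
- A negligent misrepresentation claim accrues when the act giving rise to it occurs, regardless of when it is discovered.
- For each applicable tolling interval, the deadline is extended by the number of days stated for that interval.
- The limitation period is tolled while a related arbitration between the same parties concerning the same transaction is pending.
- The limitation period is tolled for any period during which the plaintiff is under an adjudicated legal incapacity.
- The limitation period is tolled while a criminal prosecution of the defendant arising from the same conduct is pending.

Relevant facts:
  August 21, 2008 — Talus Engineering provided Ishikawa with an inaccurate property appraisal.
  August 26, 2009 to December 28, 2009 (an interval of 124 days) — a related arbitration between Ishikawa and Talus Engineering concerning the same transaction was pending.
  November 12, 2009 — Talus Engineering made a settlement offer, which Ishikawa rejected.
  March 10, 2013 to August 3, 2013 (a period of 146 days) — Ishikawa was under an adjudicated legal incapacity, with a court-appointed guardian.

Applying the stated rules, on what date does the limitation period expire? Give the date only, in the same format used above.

The limitation period began to run on August 21, 2008.
Adding the 4 years base period to August 21, 2008 gives a deadline of August 21, 2012, before any tolling.
Because the pending related arbitration ran from August 26, 2009 to December 28, 2009, the deadline is extended by 124 days to December 23, 2012.
By the time the plaintiff's legal incapacity began on March 10, 2013, the limitation period had already expired on December 23, 2012; that interval cannot revive it.
None of the other events listed affects the running of the period under the stated rules.

December 23, 2012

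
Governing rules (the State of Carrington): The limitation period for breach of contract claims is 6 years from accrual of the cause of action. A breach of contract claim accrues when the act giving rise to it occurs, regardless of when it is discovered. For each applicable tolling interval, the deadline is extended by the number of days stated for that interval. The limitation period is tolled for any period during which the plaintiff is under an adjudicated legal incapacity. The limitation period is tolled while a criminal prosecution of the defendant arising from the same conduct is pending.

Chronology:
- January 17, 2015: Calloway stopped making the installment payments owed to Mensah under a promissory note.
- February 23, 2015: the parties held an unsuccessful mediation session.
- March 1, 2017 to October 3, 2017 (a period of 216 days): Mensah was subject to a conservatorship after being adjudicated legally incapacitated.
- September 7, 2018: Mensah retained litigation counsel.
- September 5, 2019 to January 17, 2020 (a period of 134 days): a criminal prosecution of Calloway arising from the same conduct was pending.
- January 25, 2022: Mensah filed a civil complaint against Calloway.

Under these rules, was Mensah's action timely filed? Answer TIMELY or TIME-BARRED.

TIME-BARRED

The claim accrued on January 17, 2015, when the wrongful act occurred.
The untolled deadline — 6 years after January 17, 2015 — is January 17, 2021.
Because the plaintiff's legal incapacity ran from March 1, 2017 to October 3, 2017, the deadline is extended by 216 days to August 21, 2021.
Because the pending criminal prosecution ran from September 5, 2019 to January 17, 2020, the deadline is extended by 134 days to January 2, 2022.
None of the other events listed affects the running of the period under the stated rules.
Filing on January 25, 2022 missed the January 2, 2022 deadline — the action is time-barred.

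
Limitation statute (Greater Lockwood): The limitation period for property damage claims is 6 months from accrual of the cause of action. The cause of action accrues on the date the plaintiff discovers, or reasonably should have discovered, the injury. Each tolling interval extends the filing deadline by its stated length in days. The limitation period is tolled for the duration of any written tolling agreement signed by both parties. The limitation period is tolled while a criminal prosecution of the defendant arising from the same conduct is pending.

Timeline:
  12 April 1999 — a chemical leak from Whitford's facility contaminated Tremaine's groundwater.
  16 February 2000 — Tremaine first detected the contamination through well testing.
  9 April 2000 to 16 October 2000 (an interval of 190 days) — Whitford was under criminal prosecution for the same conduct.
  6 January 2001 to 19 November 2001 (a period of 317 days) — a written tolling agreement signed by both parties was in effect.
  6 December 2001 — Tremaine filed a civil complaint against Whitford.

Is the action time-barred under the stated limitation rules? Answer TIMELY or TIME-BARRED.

Accrual is tied to discovery, so the period began on 16 February 2000 rather than on 12 April 1999 when the act occurred.
6 months from 16 February 2000 is 16 August 2000.
The pending criminal prosecution from 9 April 2000 to 16 October 2000 tolled the period for 190 days, extending the deadline to 22 February 2001.
The period was tolled for 317 days by the written tolling agreement (6 January 2001 to 19 November 2001), pushing the deadline to 5 January 2002.
The 6 December 2001 filing precedes the 5 January 2002 deadline; the claim is timely.

TIMELY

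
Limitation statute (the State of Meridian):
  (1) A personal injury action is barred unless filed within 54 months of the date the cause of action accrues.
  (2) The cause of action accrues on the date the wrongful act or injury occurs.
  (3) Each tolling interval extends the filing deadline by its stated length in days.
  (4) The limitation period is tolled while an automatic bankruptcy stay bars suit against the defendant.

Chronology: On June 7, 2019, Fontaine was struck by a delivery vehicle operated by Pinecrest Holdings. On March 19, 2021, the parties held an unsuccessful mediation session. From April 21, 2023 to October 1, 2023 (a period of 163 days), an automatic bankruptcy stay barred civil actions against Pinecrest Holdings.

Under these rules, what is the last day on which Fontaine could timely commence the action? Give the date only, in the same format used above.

The cause of action accrued on June 7, 2019, the date of the act.
The untolled deadline — 54 months after June 7, 2019 — is December 7, 2023.
The automatic bankruptcy stay from April 21, 2023 to October 1, 2023 tolled the period for 163 days, extending the deadline to May 18, 2024.
Nothing else in the chronology tolls or restarts the period.

May 18, 2024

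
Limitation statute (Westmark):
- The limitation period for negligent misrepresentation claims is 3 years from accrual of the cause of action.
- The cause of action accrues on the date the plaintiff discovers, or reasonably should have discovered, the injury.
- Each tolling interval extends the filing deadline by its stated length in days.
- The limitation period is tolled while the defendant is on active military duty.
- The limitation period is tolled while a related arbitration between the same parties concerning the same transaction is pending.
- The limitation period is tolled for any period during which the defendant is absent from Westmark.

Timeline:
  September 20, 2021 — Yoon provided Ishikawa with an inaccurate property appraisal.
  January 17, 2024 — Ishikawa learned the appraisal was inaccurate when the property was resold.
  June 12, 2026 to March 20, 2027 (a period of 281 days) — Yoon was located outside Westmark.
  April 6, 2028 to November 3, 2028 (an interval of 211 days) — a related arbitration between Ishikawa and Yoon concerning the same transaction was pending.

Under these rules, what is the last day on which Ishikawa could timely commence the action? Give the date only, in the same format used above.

Under the discovery rule, the claim accrued on January 17, 2024, when Ishikawa discovered the injury — not on the September 20, 2021 date of the underlying act.
3 years from January 17, 2024 is January 17, 2027.
Because the defendant's absence from the jurisdiction ran from June 12, 2026 to March 20, 2027, the deadline is extended by 281 days to October 25, 2027.
The pending related arbitration from April 6, 2028 to November 3, 2028 began after the period had already run on October 25, 2027, so it has no tolling effect.

October 25, 2027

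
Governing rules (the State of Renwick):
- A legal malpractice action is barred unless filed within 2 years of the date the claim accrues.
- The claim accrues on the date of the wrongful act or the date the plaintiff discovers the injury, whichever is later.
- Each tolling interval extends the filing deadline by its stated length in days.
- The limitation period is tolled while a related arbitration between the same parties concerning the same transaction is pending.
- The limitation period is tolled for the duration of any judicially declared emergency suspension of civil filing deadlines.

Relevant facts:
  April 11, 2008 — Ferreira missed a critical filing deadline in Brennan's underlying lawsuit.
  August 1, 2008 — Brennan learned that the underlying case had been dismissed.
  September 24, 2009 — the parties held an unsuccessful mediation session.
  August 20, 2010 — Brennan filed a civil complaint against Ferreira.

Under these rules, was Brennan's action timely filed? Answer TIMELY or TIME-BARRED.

TIME-BARRED

Taking the later of the act (April 11, 2008) and discovery (August 1, 2008), the claim accrued on August 1, 2008.
The untolled deadline — 2 years after August 1, 2008 — is August 1, 2010.
The other events in the timeline have no effect on the limitation period under the stated rules.
Filing on August 20, 2010 missed the August 1, 2010 deadline — the action is time-barred.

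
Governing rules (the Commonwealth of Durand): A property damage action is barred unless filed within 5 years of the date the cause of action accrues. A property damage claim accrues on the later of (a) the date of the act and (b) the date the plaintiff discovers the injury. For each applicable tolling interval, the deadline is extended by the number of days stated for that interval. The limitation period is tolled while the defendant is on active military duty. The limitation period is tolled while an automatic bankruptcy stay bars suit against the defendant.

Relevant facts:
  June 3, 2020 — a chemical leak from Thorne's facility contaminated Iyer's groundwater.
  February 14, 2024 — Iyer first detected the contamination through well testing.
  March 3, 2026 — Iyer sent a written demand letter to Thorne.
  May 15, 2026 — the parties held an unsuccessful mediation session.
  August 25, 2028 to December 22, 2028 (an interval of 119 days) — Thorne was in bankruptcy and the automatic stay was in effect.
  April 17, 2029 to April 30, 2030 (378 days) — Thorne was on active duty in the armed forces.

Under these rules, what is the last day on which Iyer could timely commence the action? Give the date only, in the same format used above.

June 26, 2030

Taking the later of the act (June 3, 2020) and discovery (February 14, 2024), the claim accrued on February 14, 2024.
Adding the 5 years base period to February 14, 2024 gives a deadline of February 14, 2029, before any tolling.
The automatic bankruptcy stay from August 25, 2028 to December 22, 2028 tolled the period for 119 days, extending the deadline to June 13, 2029.
Because the defendant's active military service ran from April 17, 2029 to April 30, 2030, the deadline is extended by 378 days to June 26, 2030.
The other events in the timeline have no effect on the limitation period under the stated rules.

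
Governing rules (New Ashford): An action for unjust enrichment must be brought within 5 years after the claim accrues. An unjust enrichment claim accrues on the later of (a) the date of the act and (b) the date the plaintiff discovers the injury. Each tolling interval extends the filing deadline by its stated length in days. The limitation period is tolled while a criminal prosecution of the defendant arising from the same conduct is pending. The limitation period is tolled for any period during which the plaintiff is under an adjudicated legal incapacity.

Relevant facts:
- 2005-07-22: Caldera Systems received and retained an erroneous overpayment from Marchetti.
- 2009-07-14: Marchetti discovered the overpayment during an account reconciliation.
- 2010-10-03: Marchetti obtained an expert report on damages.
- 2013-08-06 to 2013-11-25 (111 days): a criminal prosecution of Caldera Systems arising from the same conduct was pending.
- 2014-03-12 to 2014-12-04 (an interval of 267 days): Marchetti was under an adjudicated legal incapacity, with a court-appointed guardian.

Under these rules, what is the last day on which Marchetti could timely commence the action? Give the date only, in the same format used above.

2015-07-27

Because discovery on 2009-07-14 post-dates the 2005-07-22 act, accrual under the later-of rule falls on 2009-07-14.
The untolled deadline — 5 years after 2009-07-14 — is 2014-07-14.
The period was tolled for 111 days by the pending criminal prosecution (2013-08-06 to 2013-11-25), pushing the deadline to 2014-11-02.
Because the plaintiff's legal incapacity ran from 2014-03-12 to 2014-12-04, the deadline is extended by 267 days to 2015-07-27.
Nothing else in the chronology tolls or restarts the period.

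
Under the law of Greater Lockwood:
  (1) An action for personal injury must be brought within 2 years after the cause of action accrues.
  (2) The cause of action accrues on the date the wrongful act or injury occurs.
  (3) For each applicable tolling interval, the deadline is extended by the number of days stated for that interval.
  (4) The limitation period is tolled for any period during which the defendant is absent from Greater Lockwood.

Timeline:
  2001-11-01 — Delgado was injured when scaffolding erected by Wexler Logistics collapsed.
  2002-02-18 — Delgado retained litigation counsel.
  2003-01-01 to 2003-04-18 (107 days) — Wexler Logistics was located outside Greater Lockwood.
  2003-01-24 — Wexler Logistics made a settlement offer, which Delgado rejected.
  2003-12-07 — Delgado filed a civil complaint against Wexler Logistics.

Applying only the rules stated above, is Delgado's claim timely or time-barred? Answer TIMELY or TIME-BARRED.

The limitation period began to run on 2001-11-01.
Adding the 2 years base period to 2001-11-01 gives a deadline of 2003-11-01, before any tolling.
The defendant's absence from the jurisdiction from 2003-01-01 to 2003-04-18 tolled the period for 107 days, extending the deadline to 2004-02-16.
The other events in the timeline have no effect on the limitation period under the stated rules.
The 2003-12-07 filing precedes the 2004-02-16 deadline; the claim is timely.

TIMELY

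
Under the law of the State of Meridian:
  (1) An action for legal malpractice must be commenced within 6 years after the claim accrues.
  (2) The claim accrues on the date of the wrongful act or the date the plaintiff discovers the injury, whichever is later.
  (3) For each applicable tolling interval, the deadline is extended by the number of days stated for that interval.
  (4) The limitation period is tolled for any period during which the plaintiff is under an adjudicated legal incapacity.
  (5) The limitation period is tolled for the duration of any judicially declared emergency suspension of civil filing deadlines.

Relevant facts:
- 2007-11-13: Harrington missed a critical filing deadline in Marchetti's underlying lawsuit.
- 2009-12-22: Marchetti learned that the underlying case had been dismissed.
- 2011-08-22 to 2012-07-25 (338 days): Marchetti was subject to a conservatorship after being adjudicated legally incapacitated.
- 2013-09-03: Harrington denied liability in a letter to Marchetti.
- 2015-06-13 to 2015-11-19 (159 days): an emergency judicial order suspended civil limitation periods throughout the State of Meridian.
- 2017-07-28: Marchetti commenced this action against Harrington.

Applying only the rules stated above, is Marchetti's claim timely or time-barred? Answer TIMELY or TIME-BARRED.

Because discovery on 2009-12-22 post-dates the 2007-11-13 act, accrual under the later-of rule falls on 2009-12-22.
The untolled deadline — 6 years after 2009-12-22 — is 2015-12-22.
The period was tolled for 338 days by the plaintiff's legal incapacity (2011-08-22 to 2012-07-25), pushing the deadline to 2016-11-24.
The period was tolled for 159 days by the emergency suspension of filing deadlines (2015-06-13 to 2015-11-19), pushing the deadline to 2017-05-02.
None of the other events listed affects the running of the period under the stated rules.
The 2017-07-28 filing falls after the 2017-05-02 deadline; the claim is time-barred.

TIME-BARRED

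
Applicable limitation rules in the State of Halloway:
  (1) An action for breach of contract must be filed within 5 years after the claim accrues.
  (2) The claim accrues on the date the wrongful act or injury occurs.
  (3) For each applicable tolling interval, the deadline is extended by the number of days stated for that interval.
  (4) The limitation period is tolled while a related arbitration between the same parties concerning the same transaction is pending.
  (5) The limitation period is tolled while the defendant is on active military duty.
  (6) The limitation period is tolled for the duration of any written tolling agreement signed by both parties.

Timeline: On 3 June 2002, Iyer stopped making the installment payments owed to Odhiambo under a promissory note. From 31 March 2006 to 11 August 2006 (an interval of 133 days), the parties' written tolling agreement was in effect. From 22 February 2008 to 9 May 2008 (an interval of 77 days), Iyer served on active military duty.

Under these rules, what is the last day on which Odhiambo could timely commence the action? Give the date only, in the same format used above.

14 October 2007

The limitation period began to run on 3 June 2002.
Adding the 5 years base period to 3 June 2002 gives a deadline of 3 June 2007, before any tolling.
The written tolling agreement from 31 March 2006 to 11 August 2006 tolled the period for 133 days, extending the deadline to 14 October 2007.
The defendant's active military service from 22 February 2008 to 9 May 2008 began after the period had already run on 14 October 2007, so it has no tolling effect.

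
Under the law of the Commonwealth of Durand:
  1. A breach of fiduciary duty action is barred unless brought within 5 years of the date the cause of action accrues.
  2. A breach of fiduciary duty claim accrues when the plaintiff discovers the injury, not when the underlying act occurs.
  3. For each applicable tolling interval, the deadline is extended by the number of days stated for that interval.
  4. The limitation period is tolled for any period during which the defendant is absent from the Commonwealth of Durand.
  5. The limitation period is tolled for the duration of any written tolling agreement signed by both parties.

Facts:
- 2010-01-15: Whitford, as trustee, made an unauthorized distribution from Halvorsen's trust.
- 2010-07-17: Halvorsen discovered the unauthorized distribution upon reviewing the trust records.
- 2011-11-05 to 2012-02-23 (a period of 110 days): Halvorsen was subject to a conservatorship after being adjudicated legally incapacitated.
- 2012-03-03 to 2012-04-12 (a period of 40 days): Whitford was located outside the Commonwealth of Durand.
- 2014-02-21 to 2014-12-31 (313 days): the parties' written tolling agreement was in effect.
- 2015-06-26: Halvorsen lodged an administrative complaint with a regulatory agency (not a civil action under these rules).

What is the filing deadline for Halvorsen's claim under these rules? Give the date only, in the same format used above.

Accrual is tied to discovery, so the period began on 2010-07-17 rather than on 2010-01-15 when the act occurred.
Adding the 5 years base period to 2010-07-17 gives a deadline of 2015-07-17, before any tolling.
Because the defendant's absence from the jurisdiction ran from 2012-03-03 to 2012-04-12, the deadline is extended by 40 days to 2015-08-26.
Because the written tolling agreement ran from 2014-02-21 to 2014-12-31, the deadline is extended by 313 days to 2016-07-04.
No stated provision tolls the period for the plaintiff's incapacity, so the interval from 2011-11-05 to 2012-02-23 has no effect on the deadline.
None of the other events listed affects the running of the period under the stated rules.

2016-07-04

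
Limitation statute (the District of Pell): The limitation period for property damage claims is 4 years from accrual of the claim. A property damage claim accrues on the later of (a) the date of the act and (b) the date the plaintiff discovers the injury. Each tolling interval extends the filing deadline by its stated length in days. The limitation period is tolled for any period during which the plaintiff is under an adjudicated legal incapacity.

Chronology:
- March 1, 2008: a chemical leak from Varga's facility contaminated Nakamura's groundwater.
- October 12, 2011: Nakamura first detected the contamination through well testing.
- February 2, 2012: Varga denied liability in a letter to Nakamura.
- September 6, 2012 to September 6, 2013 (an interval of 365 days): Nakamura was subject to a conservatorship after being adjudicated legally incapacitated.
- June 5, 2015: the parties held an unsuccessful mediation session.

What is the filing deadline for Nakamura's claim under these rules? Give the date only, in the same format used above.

Because discovery on October 12, 2011 post-dates the March 1, 2008 act, accrual under the later-of rule falls on October 12, 2011.
Adding the 4 years base period to October 12, 2011 gives a deadline of October 12, 2015, before any tolling.
The period was tolled for 365 days by the plaintiff's legal incapacity (September 6, 2012 to September 6, 2013), pushing the deadline to October 11, 2016.
None of the other events listed affects the running of the period under the stated rules.

October 11, 2016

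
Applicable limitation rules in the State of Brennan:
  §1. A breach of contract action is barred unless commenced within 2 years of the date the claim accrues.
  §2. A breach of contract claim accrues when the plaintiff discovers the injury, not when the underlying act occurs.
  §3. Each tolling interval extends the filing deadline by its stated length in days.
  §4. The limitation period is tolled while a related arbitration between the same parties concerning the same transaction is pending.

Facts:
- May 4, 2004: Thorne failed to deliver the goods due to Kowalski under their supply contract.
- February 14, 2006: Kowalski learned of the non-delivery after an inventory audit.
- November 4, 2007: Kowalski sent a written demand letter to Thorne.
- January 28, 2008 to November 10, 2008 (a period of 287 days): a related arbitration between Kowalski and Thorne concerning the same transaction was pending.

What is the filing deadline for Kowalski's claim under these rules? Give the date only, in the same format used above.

November 27, 2008

Under the discovery rule, the claim accrued on February 14, 2006, when Kowalski discovered the injury — not on the May 4, 2004 date of the underlying act.
2 years from February 14, 2006 is February 14, 2008.
The pending related arbitration from January 28, 2008 to November 10, 2008 tolled the period for 287 days, extending the deadline to November 27, 2008.
Nothing else in the chronology tolls or restarts the period.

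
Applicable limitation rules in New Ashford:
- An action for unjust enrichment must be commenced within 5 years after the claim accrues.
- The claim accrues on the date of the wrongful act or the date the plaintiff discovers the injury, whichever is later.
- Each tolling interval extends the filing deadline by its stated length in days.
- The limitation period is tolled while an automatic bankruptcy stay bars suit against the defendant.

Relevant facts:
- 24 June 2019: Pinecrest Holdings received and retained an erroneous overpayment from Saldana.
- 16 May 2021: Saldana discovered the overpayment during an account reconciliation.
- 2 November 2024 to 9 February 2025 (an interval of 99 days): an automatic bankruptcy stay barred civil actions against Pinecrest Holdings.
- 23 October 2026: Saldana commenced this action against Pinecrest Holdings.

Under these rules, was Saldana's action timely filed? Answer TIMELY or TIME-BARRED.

TIME-BARRED

Because discovery on 16 May 2021 post-dates the 24 June 2019 act, accrual under the later-of rule falls on 16 May 2021.
5 years from 16 May 2021 is 16 May 2026.
The period was tolled for 99 days by the automatic bankruptcy stay (2 November 2024 to 9 February 2025), pushing the deadline to 23 August 2026.
Filing on 23 October 2026 missed the 23 August 2026 deadline — the action is time-barred.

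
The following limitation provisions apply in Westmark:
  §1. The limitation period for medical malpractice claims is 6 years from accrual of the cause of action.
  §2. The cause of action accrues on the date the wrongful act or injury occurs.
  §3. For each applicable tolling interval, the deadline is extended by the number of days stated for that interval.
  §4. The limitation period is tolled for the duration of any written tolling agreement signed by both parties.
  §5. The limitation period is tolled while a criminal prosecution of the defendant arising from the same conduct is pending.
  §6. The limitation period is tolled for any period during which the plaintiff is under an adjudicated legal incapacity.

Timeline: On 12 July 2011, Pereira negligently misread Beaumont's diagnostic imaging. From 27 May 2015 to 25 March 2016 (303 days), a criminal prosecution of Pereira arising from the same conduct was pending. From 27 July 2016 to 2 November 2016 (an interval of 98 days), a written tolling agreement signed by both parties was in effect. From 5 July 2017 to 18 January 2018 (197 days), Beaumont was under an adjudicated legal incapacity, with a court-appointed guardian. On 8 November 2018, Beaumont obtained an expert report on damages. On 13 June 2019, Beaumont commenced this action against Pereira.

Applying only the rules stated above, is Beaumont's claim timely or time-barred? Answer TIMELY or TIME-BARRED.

TIME-BARRED

The cause of action accrued on 12 July 2011, the date of the act.
6 years from 12 July 2011 is 12 July 2017.
The pending criminal prosecution from 27 May 2015 to 25 March 2016 tolled the period for 303 days, extending the deadline to 11 May 2018.
Because the written tolling agreement ran from 27 July 2016 to 2 November 2016, the deadline is extended by 98 days to 17 August 2018.
The plaintiff's legal incapacity from 5 July 2017 to 18 January 2018 tolled the period for 197 days, extending the deadline to 2 March 2019.
Nothing else in the chronology tolls or restarts the period.
Beaumont filed on 13 June 2019, after the 2 March 2019 deadline, so the action is time-barred.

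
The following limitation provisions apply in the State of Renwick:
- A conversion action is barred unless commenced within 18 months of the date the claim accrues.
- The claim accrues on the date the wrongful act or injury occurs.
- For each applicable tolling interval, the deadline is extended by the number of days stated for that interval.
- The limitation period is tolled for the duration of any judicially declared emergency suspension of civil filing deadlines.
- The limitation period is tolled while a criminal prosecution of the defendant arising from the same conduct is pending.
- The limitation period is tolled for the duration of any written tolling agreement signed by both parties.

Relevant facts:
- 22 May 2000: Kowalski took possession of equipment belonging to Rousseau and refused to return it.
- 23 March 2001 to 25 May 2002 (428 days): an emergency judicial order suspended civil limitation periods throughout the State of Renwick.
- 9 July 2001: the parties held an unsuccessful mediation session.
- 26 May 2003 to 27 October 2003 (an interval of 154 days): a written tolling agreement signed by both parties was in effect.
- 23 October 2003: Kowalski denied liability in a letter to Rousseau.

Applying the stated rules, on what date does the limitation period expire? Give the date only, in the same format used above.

The claim accrued on 22 May 2000, when the wrongful act occurred.
18 months from 22 May 2000 is 22 November 2001.
The emergency suspension of filing deadlines from 23 March 2001 to 25 May 2002 tolled the period for 428 days, extending the deadline to 24 January 2003.
By the time the written tolling agreement began on 26 May 2003, the limitation period had already expired on 24 January 2003; that interval cannot revive it.
The other events in the timeline have no effect on the limitation period under the stated rules.

24 January 2003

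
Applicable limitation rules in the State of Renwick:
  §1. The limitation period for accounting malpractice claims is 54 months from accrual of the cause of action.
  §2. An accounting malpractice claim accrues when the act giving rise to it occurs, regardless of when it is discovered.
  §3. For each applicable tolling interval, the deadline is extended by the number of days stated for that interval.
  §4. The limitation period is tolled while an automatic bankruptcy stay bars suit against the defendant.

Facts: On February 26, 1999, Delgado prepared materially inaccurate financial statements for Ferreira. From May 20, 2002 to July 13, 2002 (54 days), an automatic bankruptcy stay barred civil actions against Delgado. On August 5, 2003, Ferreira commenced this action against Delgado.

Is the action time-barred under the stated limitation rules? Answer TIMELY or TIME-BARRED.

TIMELY

The limitation period began to run on February 26, 1999.
The untolled deadline — 54 months after February 26, 1999 — is August 26, 2003.
Because the automatic bankruptcy stay ran from May 20, 2002 to July 13, 2002, the deadline is extended by 54 days to October 19, 2003.
The August 5, 2003 filing precedes the October 19, 2003 deadline; the claim is timely.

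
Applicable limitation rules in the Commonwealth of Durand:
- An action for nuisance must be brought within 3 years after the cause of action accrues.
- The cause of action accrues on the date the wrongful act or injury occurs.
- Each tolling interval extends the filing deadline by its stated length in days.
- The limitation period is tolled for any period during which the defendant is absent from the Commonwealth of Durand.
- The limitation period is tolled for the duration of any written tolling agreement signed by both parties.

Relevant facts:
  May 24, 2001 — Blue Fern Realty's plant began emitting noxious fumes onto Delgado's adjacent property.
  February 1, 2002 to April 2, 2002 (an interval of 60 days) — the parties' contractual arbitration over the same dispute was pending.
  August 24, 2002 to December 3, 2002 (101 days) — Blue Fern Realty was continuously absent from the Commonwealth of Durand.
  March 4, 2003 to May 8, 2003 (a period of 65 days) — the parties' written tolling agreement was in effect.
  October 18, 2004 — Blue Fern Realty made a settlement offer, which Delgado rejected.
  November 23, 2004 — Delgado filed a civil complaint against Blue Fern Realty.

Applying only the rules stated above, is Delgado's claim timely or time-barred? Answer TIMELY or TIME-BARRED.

The limitation period began to run on May 24, 2001.
3 years from May 24, 2001 is May 24, 2004.
Because the defendant's absence from the jurisdiction ran from August 24, 2002 to December 3, 2002, the deadline is extended by 101 days to September 2, 2004.
The written tolling agreement from March 4, 2003 to May 8, 2003 tolled the period for 65 days, extending the deadline to November 6, 2004.
The pending related arbitration from February 1, 2002 to April 2, 2002 does not toll the period, because no stated rule makes a pending arbitration a tolling event.
None of the other events listed affects the running of the period under the stated rules.
Filing on November 23, 2004 missed the November 6, 2004 deadline — the action is time-barred.

TIME-BARRED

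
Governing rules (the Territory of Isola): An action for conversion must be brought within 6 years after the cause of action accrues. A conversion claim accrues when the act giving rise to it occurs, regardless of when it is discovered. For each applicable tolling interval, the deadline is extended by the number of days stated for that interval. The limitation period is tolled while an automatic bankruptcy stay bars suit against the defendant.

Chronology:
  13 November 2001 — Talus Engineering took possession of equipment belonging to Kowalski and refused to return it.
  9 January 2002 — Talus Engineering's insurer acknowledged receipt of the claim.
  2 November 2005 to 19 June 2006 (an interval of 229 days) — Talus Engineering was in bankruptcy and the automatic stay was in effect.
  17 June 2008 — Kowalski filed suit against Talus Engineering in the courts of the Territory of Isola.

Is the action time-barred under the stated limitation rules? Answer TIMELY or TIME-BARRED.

The limitation period began to run on 13 November 2001.
Adding the 6 years base period to 13 November 2001 gives a deadline of 13 November 2007, before any tolling.
Because the automatic bankruptcy stay ran from 2 November 2005 to 19 June 2006, the deadline is extended by 229 days to 29 June 2008.
The other events in the timeline have no effect on the limitation period under the stated rules.
The 17 June 2008 filing precedes the 29 June 2008 deadline; the claim is timely.

TIMELY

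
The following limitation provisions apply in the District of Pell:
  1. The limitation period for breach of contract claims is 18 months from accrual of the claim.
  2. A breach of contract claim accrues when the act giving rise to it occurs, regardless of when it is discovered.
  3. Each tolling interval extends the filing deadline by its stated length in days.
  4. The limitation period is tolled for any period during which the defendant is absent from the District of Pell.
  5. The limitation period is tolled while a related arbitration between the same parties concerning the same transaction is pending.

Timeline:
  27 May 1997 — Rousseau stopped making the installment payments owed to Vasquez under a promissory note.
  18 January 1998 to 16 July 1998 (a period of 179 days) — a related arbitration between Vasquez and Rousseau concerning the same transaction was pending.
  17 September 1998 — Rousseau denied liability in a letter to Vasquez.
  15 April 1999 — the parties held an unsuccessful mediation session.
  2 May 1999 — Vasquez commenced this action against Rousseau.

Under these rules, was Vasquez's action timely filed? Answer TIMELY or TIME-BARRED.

TIMELY

The claim accrued on 27 May 1997, when the wrongful act occurred.
18 months from 27 May 1997 is 27 November 1998.
Because the pending related arbitration ran from 18 January 1998 to 16 July 1998, the deadline is extended by 179 days to 25 May 1999.
Nothing else in the chronology tolls or restarts the period.
Vasquez filed on 2 May 1999, before the 25 May 1999 deadline, so the action is timely.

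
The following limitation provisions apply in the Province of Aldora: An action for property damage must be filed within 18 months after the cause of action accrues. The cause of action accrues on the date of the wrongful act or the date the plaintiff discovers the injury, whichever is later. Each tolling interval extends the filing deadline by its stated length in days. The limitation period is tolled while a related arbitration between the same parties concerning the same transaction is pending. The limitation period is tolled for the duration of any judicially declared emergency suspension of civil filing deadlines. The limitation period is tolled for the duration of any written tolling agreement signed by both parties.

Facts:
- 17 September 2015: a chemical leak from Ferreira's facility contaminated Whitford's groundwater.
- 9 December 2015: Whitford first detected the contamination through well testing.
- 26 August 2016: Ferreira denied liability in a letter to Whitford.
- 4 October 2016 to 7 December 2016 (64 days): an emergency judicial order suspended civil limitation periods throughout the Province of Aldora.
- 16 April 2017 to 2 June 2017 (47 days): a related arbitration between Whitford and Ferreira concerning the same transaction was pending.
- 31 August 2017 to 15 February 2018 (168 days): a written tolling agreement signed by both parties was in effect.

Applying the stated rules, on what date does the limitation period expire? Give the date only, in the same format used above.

Because discovery on 9 December 2015 post-dates the 17 September 2015 act, accrual under the later-of rule falls on 9 December 2015.
Adding the 18 months base period to 9 December 2015 gives a deadline of 9 June 2017, before any tolling.
The period was tolled for 64 days by the emergency suspension of filing deadlines (4 October 2016 to 7 December 2016), pushing the deadline to 12 August 2017.
Because the pending related arbitration ran from 16 April 2017 to 2 June 2017, the deadline is extended by 47 days to 28 September 2017.
The written tolling agreement from 31 August 2017 to 15 February 2018 tolled the period for 168 days, extending the deadline to 15 March 2018.
None of the other events listed affects the running of the period under the stated rules.

15 March 2018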